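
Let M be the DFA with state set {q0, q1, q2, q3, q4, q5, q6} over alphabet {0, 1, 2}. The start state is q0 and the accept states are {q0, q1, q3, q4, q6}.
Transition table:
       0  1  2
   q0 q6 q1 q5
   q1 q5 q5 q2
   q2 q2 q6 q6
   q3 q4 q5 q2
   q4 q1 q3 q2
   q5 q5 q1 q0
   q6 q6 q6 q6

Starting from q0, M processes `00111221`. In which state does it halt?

q6

q0 --0--> q6
q6 --0--> q6
q6 --1--> q6
q6 --1--> q6
q6 --1--> q6
q6 --2--> q6
q6 --2--> q6
q6 --1--> q6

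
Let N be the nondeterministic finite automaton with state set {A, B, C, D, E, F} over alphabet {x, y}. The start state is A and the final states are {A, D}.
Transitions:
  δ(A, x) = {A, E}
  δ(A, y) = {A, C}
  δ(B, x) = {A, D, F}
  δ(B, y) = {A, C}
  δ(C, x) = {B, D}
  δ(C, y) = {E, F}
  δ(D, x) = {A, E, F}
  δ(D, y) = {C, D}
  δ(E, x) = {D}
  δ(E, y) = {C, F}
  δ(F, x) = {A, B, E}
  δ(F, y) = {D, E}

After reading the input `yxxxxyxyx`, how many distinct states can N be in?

5

Start: {A}
read y: {A, C}
read x: {A, B, D, E}
read x: {A, D, E, F}
read x: {A, B, D, E, F}
read x: {A, B, D, E, F}
read y: {A, C, D, E, F}
read x: {A, B, D, E, F}
read y: {A, C, D, E, F}
read x: {A, B, D, E, F}
Final reachable set {A, B, D, E, F} has 5 states.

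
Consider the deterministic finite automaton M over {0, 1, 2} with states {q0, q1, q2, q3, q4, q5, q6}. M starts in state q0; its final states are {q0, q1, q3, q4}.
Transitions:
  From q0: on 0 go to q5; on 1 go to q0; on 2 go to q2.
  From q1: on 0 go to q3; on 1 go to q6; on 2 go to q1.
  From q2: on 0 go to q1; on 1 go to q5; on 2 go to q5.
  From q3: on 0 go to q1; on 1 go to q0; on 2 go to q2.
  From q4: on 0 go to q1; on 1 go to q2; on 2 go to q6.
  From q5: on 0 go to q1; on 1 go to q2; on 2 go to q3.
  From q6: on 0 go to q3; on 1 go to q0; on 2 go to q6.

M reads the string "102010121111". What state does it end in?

q0 --1--> q0
q0 --0--> q5
q5 --2--> q3
q3 --0--> q1
q1 --1--> q6
q6 --0--> q3
q3 --1--> q0
q0 --2--> q2
q2 --1--> q5
q5 --1--> q2
q2 --1--> q5
q5 --1--> q2

q2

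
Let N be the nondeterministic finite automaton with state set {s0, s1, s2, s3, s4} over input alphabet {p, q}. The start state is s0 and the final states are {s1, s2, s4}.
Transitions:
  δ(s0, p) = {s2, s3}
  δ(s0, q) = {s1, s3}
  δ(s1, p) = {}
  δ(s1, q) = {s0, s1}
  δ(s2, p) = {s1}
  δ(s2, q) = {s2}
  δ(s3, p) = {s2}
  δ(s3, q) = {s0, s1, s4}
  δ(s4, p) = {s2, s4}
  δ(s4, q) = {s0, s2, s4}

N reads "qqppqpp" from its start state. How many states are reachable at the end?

Start: {s0}
read q: {s1, s3}
read q: {s0, s1, s4}
read p: {s2, s3, s4}
read p: {s1, s2, s4}
read q: {s0, s1, s2, s4}
read p: {s1, s2, s3, s4}
read p: {s1, s2, s4}
Final reachable set {s1, s2, s4} has 3 states.

3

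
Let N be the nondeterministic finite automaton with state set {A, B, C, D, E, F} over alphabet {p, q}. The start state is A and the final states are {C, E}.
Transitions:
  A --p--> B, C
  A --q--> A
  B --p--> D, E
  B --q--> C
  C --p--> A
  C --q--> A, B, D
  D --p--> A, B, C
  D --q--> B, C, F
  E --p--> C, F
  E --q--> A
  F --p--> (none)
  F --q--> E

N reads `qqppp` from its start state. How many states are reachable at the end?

4

Start: {A}
read q: {A}
read q: {A}
read p: {B, C}
read p: {A, D, E}
read p: {A, B, C, F}
Final reachable set {A, B, C, F} has 4 states.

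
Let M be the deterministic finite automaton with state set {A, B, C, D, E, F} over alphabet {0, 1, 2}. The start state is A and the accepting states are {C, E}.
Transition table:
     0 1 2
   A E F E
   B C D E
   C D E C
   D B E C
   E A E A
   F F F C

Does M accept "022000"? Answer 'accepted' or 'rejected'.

rejected

A --0--> E
E --2--> A
A --2--> E
E --0--> A
A --0--> E
E --0--> A
End in state A, which is not an accepting state.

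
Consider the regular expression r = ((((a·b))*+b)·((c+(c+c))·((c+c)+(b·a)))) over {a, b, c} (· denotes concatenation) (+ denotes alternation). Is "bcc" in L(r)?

Split as b·cc: (((a·b))*+b) matches b and ((c+(c+c))·((c+c)+(b·a))) matches cc.

yes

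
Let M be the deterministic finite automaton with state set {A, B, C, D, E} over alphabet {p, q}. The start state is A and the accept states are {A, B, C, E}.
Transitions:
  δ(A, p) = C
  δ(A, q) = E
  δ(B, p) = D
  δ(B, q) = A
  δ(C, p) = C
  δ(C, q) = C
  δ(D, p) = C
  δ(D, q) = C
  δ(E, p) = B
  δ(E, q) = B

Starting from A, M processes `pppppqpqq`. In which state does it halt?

A --p--> C
C --p--> C
C --p--> C
C --p--> C
C --p--> C
C --q--> C
C --p--> C
C --q--> C
C --q--> C

C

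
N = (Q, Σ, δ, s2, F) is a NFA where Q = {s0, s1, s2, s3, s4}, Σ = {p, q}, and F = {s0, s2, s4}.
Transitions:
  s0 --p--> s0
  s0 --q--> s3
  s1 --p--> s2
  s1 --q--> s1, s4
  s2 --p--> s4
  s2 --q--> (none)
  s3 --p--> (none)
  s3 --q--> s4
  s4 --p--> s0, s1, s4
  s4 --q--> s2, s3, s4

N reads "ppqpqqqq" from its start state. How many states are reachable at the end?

4

Start: {s2}
read p: {s4}
read p: {s0, s1, s4}
read q: {s1, s2, s3, s4}
read p: {s0, s1, s2, s4}
read q: {s1, s2, s3, s4}
read q: {s1, s2, s3, s4}
read q: {s1, s2, s3, s4}
read q: {s1, s2, s3, s4}
Final reachable set {s1, s2, s3, s4} has 4 states.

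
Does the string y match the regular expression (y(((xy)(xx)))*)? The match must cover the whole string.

yes

Split as y·ε: y matches y and (((xy)(xx)))* matches ε.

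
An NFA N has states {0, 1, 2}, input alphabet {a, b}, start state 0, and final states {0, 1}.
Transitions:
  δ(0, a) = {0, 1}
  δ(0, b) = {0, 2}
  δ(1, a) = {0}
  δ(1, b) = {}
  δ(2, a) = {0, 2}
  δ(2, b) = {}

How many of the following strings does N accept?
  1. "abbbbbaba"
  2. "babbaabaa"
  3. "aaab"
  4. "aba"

4

"abbbbbaba": accepted
"babbaabaa": accepted
"aaab": accepted
"aba": accepted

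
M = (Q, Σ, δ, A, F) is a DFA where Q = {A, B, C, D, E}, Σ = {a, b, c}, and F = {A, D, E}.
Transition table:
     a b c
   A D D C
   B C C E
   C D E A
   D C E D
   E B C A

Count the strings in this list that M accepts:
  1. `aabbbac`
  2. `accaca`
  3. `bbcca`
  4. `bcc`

`aabbbac`: accepted
`accaca`: accepted
`bbcca`: accepted
`bcc`: accepted

4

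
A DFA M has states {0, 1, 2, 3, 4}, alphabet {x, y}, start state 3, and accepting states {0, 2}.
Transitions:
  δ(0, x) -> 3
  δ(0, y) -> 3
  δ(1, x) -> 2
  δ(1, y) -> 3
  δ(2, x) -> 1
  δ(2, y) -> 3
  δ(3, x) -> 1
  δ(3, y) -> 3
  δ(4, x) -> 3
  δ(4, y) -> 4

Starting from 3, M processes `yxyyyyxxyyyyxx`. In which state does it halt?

2

3 --y--> 3
3 --x--> 1
1 --y--> 3
3 --y--> 3
3 --y--> 3
3 --y--> 3
3 --x--> 1
1 --x--> 2
2 --y--> 3
3 --y--> 3
3 --y--> 3
3 --y--> 3
3 --x--> 1
1 --x--> 2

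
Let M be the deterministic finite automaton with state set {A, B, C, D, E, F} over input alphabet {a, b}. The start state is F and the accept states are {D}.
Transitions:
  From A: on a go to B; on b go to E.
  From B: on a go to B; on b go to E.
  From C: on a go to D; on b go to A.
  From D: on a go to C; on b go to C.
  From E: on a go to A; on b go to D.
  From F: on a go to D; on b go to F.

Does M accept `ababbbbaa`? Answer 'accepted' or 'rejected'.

F --a--> D
D --b--> C
C --a--> D
D --b--> C
C --b--> A
A --b--> E
E --b--> D
D --a--> C
C --a--> D
End in state D, which is an accepting state.

accepted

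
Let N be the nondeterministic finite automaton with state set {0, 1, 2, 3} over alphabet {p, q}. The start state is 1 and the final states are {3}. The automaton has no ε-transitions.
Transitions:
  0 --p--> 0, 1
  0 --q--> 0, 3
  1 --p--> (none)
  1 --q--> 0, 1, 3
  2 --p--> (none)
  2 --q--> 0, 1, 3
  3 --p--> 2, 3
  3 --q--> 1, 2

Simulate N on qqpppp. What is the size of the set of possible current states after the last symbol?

4

Start: {1}
read q: {0, 1, 3}
read q: {0, 1, 2, 3}
read p: {0, 1, 2, 3}
read p: {0, 1, 2, 3}
read p: {0, 1, 2, 3}
read p: {0, 1, 2, 3}
Final reachable set {0, 1, 2, 3} has 4 states.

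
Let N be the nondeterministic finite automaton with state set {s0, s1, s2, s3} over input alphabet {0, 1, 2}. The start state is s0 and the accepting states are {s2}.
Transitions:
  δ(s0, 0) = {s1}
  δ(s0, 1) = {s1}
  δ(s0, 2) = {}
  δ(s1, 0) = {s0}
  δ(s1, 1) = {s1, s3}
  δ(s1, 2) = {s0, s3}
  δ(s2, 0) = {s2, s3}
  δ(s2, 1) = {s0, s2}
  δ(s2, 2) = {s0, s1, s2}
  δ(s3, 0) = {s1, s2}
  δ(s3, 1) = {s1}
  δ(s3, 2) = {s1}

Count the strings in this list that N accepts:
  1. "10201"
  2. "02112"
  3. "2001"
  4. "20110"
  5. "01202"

1

"10201": rejected
"02112": rejected
"2001": rejected
"20110": rejected
"01202": accepted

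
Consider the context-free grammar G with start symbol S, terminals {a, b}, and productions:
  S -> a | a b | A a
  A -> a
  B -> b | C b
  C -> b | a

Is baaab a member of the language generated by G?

no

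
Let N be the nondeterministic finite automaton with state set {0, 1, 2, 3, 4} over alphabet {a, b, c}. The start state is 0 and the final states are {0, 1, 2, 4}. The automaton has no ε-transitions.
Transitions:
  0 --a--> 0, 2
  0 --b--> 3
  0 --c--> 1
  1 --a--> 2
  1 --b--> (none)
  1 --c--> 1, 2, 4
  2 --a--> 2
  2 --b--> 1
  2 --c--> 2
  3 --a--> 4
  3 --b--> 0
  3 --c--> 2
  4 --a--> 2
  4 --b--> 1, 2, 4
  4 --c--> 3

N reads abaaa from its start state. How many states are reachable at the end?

1

Start: {0}
read a: {0, 2}
read b: {1, 3}
read a: {2, 4}
read a: {2}
read a: {2}
Final reachable set {2} has 1 state.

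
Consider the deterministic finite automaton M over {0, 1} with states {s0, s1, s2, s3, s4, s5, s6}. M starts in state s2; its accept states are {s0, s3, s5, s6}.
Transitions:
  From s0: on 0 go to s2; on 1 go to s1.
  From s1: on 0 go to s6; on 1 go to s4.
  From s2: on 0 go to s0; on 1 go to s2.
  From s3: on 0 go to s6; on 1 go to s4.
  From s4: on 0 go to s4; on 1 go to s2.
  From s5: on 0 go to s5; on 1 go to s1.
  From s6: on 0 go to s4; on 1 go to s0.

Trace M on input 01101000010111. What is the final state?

s2

s2 --0--> s0
s0 --1--> s1
s1 --1--> s4
s4 --0--> s4
s4 --1--> s2
s2 --0--> s0
s0 --0--> s2
s2 --0--> s0
s0 --0--> s2
s2 --1--> s2
s2 --0--> s0
s0 --1--> s1
s1 --1--> s4
s4 --1--> s2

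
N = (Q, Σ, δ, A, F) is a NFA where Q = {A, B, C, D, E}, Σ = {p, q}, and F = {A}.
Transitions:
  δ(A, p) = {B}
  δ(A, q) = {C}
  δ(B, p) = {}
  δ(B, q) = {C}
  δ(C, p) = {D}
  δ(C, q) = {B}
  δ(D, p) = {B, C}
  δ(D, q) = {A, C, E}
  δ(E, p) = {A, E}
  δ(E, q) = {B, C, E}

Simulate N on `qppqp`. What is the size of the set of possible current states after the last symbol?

Start: {A}
read q: {C}
read p: {D}
read p: {B, C}
read q: {B, C}
read p: {D}
Final reachable set {D} has 1 state.

1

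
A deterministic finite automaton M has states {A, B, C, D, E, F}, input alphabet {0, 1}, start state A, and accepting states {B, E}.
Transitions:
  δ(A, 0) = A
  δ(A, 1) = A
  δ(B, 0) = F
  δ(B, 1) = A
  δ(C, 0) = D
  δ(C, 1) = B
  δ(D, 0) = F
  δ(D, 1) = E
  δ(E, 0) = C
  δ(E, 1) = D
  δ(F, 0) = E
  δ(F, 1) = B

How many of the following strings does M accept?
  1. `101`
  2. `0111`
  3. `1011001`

0

`101`: rejected
`0111`: rejected
`1011001`: rejected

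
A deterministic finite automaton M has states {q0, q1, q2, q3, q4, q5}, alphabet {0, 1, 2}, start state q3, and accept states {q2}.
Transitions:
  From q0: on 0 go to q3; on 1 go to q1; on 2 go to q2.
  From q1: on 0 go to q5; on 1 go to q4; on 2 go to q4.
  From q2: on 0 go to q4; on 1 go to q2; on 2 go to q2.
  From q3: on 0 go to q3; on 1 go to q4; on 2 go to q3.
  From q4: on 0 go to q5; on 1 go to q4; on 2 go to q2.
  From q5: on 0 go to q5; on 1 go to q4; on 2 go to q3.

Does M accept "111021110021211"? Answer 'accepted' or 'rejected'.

accepted

q3 --1--> q4
q4 --1--> q4
q4 --1--> q4
q4 --0--> q5
q5 --2--> q3
q3 --1--> q4
q4 --1--> q4
q4 --1--> q4
q4 --0--> q5
q5 --0--> q5
q5 --2--> q3
q3 --1--> q4
q4 --2--> q2
q2 --1--> q2
q2 --1--> q2
End in state q2, which is an accepting state.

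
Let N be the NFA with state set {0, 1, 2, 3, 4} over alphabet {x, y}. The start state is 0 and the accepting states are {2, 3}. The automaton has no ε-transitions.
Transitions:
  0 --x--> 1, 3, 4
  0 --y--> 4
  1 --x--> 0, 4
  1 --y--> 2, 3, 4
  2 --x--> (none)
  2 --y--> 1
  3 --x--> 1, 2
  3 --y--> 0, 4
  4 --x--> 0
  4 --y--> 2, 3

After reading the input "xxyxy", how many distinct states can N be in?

Start: {0}
read x: {1, 3, 4}
read x: {0, 1, 2, 4}
read y: {1, 2, 3, 4}
read x: {0, 1, 2, 4}
read y: {1, 2, 3, 4}
Final reachable set {1, 2, 3, 4} has 4 states.

4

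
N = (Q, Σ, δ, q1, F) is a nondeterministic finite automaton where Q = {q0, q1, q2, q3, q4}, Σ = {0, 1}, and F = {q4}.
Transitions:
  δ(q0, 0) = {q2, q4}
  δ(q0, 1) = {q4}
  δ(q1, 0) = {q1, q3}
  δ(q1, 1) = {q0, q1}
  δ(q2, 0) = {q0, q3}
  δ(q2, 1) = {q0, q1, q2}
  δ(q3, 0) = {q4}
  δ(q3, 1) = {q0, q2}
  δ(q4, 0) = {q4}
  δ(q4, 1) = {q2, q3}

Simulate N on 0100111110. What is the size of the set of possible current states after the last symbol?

5

Start: {q1}
read 0: {q1, q3}
read 1: {q0, q1, q2}
read 0: {q0, q1, q2, q3, q4}
read 0: {q0, q1, q2, q3, q4}
read 1: {q0, q1, q2, q3, q4}
read 1: {q0, q1, q2, q3, q4}
read 1: {q0, q1, q2, q3, q4}
read 1: {q0, q1, q2, q3, q4}
read 1: {q0, q1, q2, q3, q4}
read 0: {q0, q1, q2, q3, q4}
Final reachable set {q0, q1, q2, q3, q4} has 5 states.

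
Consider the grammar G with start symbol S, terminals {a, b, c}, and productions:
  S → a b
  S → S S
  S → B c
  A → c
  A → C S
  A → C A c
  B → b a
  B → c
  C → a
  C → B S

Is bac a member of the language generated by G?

S ⇒ Bc ⇒ bac

yes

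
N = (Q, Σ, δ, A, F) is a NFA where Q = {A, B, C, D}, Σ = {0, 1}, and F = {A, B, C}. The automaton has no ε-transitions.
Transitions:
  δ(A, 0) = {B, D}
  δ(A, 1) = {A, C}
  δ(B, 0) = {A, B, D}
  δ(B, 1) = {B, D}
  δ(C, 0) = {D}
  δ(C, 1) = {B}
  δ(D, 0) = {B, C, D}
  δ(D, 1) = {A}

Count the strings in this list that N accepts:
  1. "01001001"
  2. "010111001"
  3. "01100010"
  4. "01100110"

4

"01001001": accepted
"010111001": accepted
"01100010": accepted
"01100110": accepted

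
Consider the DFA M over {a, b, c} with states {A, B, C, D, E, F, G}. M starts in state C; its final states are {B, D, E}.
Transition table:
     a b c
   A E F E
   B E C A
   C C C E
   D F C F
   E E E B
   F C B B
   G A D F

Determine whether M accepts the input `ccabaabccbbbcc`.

accepted

C --c--> E
E --c--> B
B --a--> E
E --b--> E
E --a--> E
E --a--> E
E --b--> E
E --c--> B
B --c--> A
A --b--> F
F --b--> B
B --b--> C
C --c--> E
E --c--> B
End in state B, which is an accepting state.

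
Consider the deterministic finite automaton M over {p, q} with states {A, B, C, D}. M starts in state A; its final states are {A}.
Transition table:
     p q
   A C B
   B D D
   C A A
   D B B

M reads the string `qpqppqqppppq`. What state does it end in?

D

A --q--> B
B --p--> D
D --q--> B
B --p--> D
D --p--> B
B --q--> D
D --q--> B
B --p--> D
D --p--> B
B --p--> D
D --p--> B
B --q--> D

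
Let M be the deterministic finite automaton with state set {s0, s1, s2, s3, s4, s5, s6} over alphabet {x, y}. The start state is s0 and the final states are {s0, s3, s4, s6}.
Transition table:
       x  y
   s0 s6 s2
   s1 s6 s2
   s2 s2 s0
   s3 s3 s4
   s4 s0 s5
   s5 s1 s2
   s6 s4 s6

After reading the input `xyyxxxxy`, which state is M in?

s5

s0 --x--> s6
s6 --y--> s6
s6 --y--> s6
s6 --x--> s4
s4 --x--> s0
s0 --x--> s6
s6 --x--> s4
s4 --y--> s5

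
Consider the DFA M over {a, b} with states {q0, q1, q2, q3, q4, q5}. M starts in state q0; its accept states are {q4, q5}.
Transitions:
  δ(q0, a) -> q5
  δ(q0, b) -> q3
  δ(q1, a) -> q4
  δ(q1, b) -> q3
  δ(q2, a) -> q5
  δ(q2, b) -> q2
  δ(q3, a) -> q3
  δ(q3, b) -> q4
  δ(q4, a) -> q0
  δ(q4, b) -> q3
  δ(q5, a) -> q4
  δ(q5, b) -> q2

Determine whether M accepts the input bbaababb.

q0 --b--> q3
q3 --b--> q4
q4 --a--> q0
q0 --a--> q5
q5 --b--> q2
q2 --a--> q5
q5 --b--> q2
q2 --b--> q2
End in state q2, which is not an accepting state.

rejected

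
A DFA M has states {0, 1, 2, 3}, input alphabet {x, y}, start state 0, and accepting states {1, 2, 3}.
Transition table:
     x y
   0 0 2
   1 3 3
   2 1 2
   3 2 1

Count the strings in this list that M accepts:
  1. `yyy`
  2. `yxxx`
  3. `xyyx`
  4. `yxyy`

`yyy`: accepted
`yxxx`: accepted
`xyyx`: accepted
`yxyy`: accepted

4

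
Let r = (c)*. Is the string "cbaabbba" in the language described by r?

no

cbaabbba cannot be split into zero or more pieces each matching c.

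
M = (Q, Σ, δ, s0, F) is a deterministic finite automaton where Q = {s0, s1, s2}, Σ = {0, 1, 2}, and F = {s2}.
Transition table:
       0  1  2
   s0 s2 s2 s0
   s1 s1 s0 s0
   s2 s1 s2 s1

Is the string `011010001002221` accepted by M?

s0 --0--> s2
s2 --1--> s2
s2 --1--> s2
s2 --0--> s1
s1 --1--> s0
s0 --0--> s2
s2 --0--> s1
s1 --0--> s1
s1 --1--> s0
s0 --0--> s2
s2 --0--> s1
s1 --2--> s0
s0 --2--> s0
s0 --2--> s0
s0 --1--> s2
End in state s2, which is an accepting state.

accepted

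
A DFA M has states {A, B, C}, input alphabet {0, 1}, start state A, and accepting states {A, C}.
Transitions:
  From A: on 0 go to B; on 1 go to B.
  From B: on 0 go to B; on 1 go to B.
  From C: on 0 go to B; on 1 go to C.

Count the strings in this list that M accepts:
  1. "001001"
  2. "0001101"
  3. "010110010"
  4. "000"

"001001": rejected
"0001101": rejected
"010110010": rejected
"000": rejected

0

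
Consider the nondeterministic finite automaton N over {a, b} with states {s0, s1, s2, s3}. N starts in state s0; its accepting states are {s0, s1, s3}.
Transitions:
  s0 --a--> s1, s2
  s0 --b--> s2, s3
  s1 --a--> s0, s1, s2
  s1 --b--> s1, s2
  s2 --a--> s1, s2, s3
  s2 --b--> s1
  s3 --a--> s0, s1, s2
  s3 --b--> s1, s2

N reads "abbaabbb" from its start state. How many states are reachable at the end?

2

Start: {s0}
read a: {s1, s2}
read b: {s1, s2}
read b: {s1, s2}
read a: {s0, s1, s2, s3}
read a: {s0, s1, s2, s3}
read b: {s1, s2, s3}
read b: {s1, s2}
read b: {s1, s2}
Final reachable set {s1, s2} has 2 states.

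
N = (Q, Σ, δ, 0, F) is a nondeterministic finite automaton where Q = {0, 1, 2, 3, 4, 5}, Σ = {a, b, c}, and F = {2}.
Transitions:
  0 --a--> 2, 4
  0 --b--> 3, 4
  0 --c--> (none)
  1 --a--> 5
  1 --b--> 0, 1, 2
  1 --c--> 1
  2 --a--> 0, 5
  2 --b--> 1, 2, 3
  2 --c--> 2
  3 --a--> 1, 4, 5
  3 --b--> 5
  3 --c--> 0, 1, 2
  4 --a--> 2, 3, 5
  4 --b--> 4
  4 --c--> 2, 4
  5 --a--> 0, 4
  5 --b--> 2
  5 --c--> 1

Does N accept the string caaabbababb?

rejected

Start: {0}
read c: {}
The reachable set is empty and stays empty for the remaining 10 symbols.
Reachable ∩ accepting = {} — empty.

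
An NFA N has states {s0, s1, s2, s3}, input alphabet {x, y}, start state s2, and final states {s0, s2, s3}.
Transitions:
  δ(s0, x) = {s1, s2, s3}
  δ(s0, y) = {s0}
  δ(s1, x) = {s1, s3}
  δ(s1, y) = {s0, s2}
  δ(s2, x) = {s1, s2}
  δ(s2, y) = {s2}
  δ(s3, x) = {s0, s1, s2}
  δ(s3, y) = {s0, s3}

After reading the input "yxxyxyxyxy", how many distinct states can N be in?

3

Start: {s2}
read y: {s2}
read x: {s1, s2}
read x: {s1, s2, s3}
read y: {s0, s2, s3}
read x: {s0, s1, s2, s3}
read y: {s0, s2, s3}
read x: {s0, s1, s2, s3}
read y: {s0, s2, s3}
read x: {s0, s1, s2, s3}
read y: {s0, s2, s3}
Final reachable set {s0, s2, s3} has 3 states.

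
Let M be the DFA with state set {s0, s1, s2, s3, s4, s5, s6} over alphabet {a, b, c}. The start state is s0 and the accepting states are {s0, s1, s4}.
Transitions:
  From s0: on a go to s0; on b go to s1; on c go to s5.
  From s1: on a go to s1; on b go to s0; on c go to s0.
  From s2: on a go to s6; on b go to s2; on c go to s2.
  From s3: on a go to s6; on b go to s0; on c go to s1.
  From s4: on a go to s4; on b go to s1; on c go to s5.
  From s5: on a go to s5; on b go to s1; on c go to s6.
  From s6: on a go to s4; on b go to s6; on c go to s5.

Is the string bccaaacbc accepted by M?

s0 --b--> s1
s1 --c--> s0
s0 --c--> s5
s5 --a--> s5
s5 --a--> s5
s5 --a--> s5
s5 --c--> s6
s6 --b--> s6
s6 --c--> s5
End in state s5, which is not an accepting state.

rejected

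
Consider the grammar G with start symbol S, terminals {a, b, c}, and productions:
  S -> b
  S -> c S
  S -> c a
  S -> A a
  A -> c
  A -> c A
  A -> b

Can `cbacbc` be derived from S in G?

no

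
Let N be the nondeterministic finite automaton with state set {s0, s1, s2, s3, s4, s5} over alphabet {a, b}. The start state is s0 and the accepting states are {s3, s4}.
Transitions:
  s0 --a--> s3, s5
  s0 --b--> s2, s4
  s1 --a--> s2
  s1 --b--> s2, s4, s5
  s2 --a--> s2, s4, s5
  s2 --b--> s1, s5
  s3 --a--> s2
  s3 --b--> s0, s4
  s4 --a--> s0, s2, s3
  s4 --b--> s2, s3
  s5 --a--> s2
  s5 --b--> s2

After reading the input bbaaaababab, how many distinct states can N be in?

6

Start: {s0}
read b: {s2, s4}
read b: {s1, s2, s3, s5}
read a: {s2, s4, s5}
read a: {s0, s2, s3, s4, s5}
read a: {s0, s2, s3, s4, s5}
read a: {s0, s2, s3, s4, s5}
read b: {s0, s1, s2, s3, s4, s5}
read a: {s0, s2, s3, s4, s5}
read b: {s0, s1, s2, s3, s4, s5}
read a: {s0, s2, s3, s4, s5}
read b: {s0, s1, s2, s3, s4, s5}
Final reachable set {s0, s1, s2, s3, s4, s5} has 6 states.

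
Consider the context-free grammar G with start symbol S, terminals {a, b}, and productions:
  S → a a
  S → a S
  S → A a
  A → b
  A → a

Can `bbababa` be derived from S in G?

no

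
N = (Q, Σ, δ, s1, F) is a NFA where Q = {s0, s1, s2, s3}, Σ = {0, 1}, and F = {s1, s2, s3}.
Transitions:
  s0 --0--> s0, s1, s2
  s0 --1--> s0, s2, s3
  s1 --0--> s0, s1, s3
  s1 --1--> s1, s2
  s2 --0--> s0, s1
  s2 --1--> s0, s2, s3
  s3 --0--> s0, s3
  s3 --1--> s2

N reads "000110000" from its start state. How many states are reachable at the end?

4

Start: {s1}
read 0: {s0, s1, s3}
read 0: {s0, s1, s2, s3}
read 0: {s0, s1, s2, s3}
read 1: {s0, s1, s2, s3}
read 1: {s0, s1, s2, s3}
read 0: {s0, s1, s2, s3}
read 0: {s0, s1, s2, s3}
read 0: {s0, s1, s2, s3}
read 0: {s0, s1, s2, s3}
Final reachable set {s0, s1, s2, s3} has 4 states.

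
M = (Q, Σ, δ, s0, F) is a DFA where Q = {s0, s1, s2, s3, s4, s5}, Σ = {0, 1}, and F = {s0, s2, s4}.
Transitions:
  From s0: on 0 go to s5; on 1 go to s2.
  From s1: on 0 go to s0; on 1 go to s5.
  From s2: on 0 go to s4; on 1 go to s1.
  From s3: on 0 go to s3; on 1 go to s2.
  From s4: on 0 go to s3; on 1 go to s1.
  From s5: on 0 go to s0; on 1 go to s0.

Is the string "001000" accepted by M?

s0 --0--> s5
s5 --0--> s0
s0 --1--> s2
s2 --0--> s4
s4 --0--> s3
s3 --0--> s3
End in state s3, which is not an accepting state.

rejected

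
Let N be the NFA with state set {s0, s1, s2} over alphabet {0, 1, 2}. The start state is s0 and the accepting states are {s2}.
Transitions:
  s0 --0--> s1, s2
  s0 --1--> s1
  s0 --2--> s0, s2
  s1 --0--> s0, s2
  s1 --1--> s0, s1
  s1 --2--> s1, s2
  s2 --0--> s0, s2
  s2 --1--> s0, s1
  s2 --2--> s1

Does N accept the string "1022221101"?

Start: {s0}
read 1: {s1}
read 0: {s0, s2}
read 2: {s0, s1, s2}
read 2: {s0, s1, s2}
read 2: {s0, s1, s2}
read 2: {s0, s1, s2}
read 1: {s0, s1}
read 1: {s0, s1}
read 0: {s0, s1, s2}
read 1: {s0, s1}
Reachable ∩ accepting = {} — empty.

rejected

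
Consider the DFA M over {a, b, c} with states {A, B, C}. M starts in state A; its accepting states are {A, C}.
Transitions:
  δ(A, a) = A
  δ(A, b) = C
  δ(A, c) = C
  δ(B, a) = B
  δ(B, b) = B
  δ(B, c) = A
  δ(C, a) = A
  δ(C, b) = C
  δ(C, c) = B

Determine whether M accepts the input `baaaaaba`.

accepted

A --b--> C
C --a--> A
A --a--> A
A --a--> A
A --a--> A
A --a--> A
A --b--> C
C --a--> A
End in state A, which is an accepting state.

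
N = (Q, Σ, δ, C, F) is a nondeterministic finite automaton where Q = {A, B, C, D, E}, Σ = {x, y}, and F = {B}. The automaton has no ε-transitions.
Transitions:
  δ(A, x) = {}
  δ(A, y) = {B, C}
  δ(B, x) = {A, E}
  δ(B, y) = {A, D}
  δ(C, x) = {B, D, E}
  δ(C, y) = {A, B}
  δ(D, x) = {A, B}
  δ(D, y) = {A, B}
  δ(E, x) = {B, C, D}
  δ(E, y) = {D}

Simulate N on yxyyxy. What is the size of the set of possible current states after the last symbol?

4

Start: {C}
read y: {A, B}
read x: {A, E}
read y: {B, C, D}
read y: {A, B, D}
read x: {A, B, E}
read y: {A, B, C, D}
Final reachable set {A, B, C, D} has 4 states.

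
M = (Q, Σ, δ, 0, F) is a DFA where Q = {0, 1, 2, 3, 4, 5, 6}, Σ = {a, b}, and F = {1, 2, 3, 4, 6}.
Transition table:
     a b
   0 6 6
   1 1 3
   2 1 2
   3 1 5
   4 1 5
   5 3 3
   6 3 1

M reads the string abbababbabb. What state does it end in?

3

0 --a--> 6
6 --b--> 1
1 --b--> 3
3 --a--> 1
1 --b--> 3
3 --a--> 1
1 --b--> 3
3 --b--> 5
5 --a--> 3
3 --b--> 5
5 --b--> 3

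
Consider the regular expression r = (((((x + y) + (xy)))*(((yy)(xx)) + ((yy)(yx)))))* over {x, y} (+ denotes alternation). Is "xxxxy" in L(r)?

no

xxxxy cannot be split into zero or more pieces each matching ((((x+y)+(xy)))*(((yy)(xx))+((yy)(yx)))).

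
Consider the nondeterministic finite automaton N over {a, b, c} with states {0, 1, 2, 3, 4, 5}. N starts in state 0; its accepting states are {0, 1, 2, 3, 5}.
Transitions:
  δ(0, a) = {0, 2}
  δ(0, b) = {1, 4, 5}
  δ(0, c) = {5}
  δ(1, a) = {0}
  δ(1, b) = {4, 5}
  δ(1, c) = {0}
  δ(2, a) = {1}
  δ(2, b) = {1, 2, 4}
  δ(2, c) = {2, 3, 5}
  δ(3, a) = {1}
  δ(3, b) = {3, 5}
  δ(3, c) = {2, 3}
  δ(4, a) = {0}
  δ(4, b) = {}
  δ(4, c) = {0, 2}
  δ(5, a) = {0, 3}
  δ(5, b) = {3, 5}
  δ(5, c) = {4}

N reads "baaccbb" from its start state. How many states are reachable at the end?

5

Start: {0}
read b: {1, 4, 5}
read a: {0, 3}
read a: {0, 1, 2}
read c: {0, 2, 3, 5}
read c: {2, 3, 4, 5}
read b: {1, 2, 3, 4, 5}
read b: {1, 2, 3, 4, 5}
Final reachable set {1, 2, 3, 4, 5} has 5 states.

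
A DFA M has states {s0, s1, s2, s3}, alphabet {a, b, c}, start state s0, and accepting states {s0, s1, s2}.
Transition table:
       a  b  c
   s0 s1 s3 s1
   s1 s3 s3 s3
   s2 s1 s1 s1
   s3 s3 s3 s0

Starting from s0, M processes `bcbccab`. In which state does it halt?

s0 --b--> s3
s3 --c--> s0
s0 --b--> s3
s3 --c--> s0
s0 --c--> s1
s1 --a--> s3
s3 --b--> s3

s3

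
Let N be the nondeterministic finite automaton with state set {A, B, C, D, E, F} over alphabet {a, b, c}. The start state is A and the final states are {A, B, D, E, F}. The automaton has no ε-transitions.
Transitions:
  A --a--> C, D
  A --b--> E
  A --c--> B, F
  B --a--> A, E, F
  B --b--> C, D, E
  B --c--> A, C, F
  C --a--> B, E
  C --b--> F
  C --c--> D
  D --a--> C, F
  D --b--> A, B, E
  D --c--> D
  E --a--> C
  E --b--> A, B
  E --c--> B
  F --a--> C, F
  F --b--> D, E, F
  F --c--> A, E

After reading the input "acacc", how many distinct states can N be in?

Start: {A}
read a: {C, D}
read c: {D}
read a: {C, F}
read c: {A, D, E}
read c: {B, D, F}
Final reachable set {B, D, F} has 3 states.

3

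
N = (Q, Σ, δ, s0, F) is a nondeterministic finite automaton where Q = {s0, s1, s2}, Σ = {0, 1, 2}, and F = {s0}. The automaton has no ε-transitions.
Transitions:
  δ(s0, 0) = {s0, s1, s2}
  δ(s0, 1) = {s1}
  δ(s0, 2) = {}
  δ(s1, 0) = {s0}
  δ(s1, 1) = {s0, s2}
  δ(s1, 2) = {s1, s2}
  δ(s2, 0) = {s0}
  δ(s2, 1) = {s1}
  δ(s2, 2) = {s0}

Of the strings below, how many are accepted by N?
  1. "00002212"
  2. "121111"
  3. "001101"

3

"00002212": accepted
"121111": accepted
"001101": accepted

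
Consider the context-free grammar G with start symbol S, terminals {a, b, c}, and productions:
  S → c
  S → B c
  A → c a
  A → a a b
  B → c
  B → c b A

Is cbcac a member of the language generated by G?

yes

S ⇒ Bc ⇒ cbAc ⇒ cbcac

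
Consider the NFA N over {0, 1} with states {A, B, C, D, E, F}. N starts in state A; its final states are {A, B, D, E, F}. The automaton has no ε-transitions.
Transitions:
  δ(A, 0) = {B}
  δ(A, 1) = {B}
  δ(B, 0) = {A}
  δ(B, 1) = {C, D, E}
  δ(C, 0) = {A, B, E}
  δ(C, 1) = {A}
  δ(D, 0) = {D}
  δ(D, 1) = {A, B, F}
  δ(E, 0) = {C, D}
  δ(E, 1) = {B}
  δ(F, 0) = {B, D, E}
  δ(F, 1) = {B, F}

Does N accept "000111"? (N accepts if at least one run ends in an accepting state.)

Start: {A}
read 0: {B}
read 0: {A}
read 0: {B}
read 1: {C, D, E}
read 1: {A, B, F}
read 1: {B, C, D, E, F}
Reachable ∩ accepting = {B, D, E, F} — nonempty.

accepted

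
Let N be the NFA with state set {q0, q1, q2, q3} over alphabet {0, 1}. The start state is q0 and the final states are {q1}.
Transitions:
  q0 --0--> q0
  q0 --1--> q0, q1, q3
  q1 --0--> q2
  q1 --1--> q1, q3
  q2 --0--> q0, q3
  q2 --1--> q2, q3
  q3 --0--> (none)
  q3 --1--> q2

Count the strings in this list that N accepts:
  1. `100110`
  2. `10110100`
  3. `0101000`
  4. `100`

`100110`: rejected
`10110100`: rejected
`0101000`: rejected
`100`: rejected

0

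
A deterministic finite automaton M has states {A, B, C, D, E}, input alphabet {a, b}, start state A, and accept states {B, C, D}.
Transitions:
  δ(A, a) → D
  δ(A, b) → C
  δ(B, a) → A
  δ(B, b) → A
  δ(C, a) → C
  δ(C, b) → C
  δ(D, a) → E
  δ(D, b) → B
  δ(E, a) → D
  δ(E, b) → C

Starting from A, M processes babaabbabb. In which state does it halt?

A --b--> C
C --a--> C
C --b--> C
C --a--> C
C --a--> C
C --b--> C
C --b--> C
C --a--> C
C --b--> C
C --b--> C

C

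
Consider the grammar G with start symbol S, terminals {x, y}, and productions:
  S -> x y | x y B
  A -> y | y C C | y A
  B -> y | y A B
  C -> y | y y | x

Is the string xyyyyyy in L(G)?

yes

S ⇒ xyB ⇒ xyyAB ⇒ xyyyAB ⇒ xyyyyAB ⇒ xyyyyyB ⇒ xyyyyyy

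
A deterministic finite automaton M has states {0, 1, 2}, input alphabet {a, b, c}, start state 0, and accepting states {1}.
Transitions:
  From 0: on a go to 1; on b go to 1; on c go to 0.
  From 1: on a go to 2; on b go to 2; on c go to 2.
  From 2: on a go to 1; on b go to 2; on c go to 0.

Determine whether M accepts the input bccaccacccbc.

0 --b--> 1
1 --c--> 2
2 --c--> 0
0 --a--> 1
1 --c--> 2
2 --c--> 0
0 --a--> 1
1 --c--> 2
2 --c--> 0
0 --c--> 0
0 --b--> 1
1 --c--> 2
End in state 2, which is not an accepting state.

rejected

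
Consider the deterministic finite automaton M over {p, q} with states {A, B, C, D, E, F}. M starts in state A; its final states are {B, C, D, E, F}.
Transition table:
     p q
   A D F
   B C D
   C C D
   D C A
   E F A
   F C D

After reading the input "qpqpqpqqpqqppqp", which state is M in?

A --q--> F
F --p--> C
C --q--> D
D --p--> C
C --q--> D
D --p--> C
C --q--> D
D --q--> A
A --p--> D
D --q--> A
A --q--> F
F --p--> C
C --p--> C
C --q--> D
D --p--> C

C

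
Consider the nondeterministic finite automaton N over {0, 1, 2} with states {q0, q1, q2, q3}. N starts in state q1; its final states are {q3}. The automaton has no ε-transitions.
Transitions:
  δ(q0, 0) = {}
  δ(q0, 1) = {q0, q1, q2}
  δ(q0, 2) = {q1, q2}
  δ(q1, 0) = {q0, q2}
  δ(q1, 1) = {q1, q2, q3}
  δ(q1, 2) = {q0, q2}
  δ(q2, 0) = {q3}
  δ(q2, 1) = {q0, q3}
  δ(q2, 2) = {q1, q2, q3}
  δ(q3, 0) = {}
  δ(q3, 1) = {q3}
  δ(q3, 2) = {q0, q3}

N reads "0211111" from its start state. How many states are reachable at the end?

Start: {q1}
read 0: {q0, q2}
read 2: {q1, q2, q3}
read 1: {q0, q1, q2, q3}
read 1: {q0, q1, q2, q3}
read 1: {q0, q1, q2, q3}
read 1: {q0, q1, q2, q3}
read 1: {q0, q1, q2, q3}
Final reachable set {q0, q1, q2, q3} has 4 states.

4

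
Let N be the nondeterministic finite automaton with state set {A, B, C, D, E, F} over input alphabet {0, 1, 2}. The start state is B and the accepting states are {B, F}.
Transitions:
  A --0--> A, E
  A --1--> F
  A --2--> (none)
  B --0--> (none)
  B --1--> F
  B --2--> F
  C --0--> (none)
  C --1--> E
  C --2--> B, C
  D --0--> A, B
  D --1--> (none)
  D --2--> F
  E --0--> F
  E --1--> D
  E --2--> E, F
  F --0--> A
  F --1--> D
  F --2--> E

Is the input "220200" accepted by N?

Start: {B}
read 2: {F}
read 2: {E}
read 0: {F}
read 2: {E}
read 0: {F}
read 0: {A}
Reachable ∩ accepting = {} — empty.

rejected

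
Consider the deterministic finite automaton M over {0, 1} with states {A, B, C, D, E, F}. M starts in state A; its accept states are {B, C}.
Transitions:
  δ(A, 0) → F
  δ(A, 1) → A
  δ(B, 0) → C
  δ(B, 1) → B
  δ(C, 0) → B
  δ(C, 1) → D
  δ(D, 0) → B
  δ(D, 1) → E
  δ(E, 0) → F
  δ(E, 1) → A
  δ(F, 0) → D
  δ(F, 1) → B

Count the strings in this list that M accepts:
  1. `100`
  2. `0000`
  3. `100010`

2

`100`: rejected
`0000`: accepted
`100010`: accepted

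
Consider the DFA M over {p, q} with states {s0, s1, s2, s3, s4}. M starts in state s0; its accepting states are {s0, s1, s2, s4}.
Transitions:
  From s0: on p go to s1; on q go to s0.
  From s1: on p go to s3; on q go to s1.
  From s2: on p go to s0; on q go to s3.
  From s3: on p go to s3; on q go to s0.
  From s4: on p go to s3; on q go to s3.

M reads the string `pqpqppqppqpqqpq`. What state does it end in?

s0 --p--> s1
s1 --q--> s1
s1 --p--> s3
s3 --q--> s0
s0 --p--> s1
s1 --p--> s3
s3 --q--> s0
s0 --p--> s1
s1 --p--> s3
s3 --q--> s0
s0 --p--> s1
s1 --q--> s1
s1 --q--> s1
s1 --p--> s3
s3 --q--> s0

s0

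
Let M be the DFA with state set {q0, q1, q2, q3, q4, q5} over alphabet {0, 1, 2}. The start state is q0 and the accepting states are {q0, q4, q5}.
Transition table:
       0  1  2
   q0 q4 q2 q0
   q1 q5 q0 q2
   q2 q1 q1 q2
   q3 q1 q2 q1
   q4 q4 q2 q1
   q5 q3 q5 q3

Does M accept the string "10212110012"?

q0 --1--> q2
q2 --0--> q1
q1 --2--> q2
q2 --1--> q1
q1 --2--> q2
q2 --1--> q1
q1 --1--> q0
q0 --0--> q4
q4 --0--> q4
q4 --1--> q2
q2 --2--> q2
End in state q2, which is not an accepting state.

rejected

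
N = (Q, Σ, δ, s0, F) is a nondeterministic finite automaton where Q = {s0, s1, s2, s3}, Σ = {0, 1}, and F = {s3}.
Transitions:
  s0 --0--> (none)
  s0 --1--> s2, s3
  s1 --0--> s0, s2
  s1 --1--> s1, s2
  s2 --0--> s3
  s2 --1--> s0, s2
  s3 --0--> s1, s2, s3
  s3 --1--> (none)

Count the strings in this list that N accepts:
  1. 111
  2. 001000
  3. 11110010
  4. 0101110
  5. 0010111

111: accepted
001000: rejected
11110010: accepted
0101110: rejected
0010111: rejected

2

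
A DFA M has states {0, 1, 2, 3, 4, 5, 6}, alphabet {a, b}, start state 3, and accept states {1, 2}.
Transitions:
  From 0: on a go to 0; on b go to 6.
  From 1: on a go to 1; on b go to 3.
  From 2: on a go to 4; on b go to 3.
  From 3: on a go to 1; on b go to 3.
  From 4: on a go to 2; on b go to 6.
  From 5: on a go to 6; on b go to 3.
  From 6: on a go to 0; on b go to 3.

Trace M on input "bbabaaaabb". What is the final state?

3

3 --b--> 3
3 --b--> 3
3 --a--> 1
1 --b--> 3
3 --a--> 1
1 --a--> 1
1 --a--> 1
1 --a--> 1
1 --b--> 3
3 --b--> 3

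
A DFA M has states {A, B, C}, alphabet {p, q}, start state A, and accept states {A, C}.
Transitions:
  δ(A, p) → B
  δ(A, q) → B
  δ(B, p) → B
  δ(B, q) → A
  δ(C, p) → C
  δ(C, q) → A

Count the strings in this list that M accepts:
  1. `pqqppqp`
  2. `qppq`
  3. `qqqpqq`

`pqqppqp`: rejected
`qppq`: accepted
`qqqpqq`: rejected

1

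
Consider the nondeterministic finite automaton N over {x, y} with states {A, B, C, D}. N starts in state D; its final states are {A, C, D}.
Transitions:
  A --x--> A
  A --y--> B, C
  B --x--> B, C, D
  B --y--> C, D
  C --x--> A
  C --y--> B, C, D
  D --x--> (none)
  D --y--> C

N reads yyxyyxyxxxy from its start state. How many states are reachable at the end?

Start: {D}
read y: {C}
read y: {B, C, D}
read x: {A, B, C, D}
read y: {B, C, D}
read y: {B, C, D}
read x: {A, B, C, D}
read y: {B, C, D}
read x: {A, B, C, D}
read x: {A, B, C, D}
read x: {A, B, C, D}
read y: {B, C, D}
Final reachable set {B, C, D} has 3 states.

3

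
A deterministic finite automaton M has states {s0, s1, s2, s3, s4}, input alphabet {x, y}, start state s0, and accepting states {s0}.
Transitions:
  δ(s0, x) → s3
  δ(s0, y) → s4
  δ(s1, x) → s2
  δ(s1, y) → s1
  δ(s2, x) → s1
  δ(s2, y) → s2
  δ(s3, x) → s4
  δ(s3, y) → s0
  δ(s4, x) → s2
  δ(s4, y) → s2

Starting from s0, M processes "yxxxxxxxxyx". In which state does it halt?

s2

s0 --y--> s4
s4 --x--> s2
s2 --x--> s1
s1 --x--> s2
s2 --x--> s1
s1 --x--> s2
s2 --x--> s1
s1 --x--> s2
s2 --x--> s1
s1 --y--> s1
s1 --x--> s2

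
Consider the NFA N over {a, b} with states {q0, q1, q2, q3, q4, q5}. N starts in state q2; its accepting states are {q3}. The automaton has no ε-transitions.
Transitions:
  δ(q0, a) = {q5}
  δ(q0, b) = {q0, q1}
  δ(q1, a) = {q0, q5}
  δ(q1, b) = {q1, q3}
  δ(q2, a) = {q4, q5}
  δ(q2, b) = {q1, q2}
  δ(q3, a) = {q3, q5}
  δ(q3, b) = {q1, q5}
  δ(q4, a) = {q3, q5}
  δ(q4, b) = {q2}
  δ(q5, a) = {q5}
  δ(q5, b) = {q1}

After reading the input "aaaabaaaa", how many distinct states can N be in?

Start: {q2}
read a: {q4, q5}
read a: {q3, q5}
read a: {q3, q5}
read a: {q3, q5}
read b: {q1, q5}
read a: {q0, q5}
read a: {q5}
read a: {q5}
read a: {q5}
Final reachable set {q5} has 1 state.

1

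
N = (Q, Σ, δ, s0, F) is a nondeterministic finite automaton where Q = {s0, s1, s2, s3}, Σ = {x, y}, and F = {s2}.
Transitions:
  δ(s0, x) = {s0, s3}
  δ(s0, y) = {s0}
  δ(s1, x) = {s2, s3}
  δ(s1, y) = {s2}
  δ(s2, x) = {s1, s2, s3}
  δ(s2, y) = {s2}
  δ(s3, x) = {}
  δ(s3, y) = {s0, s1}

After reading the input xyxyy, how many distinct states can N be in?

Start: {s0}
read x: {s0, s3}
read y: {s0, s1}
read x: {s0, s2, s3}
read y: {s0, s1, s2}
read y: {s0, s2}
Final reachable set {s0, s2} has 2 states.

2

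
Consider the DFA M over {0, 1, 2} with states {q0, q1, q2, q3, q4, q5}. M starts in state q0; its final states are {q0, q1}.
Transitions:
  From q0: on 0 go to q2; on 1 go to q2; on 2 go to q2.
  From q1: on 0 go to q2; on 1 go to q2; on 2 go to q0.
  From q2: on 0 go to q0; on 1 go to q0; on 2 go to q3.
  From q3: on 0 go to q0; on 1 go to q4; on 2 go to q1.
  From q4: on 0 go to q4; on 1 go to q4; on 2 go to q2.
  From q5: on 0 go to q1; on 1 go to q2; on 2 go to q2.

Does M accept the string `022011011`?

q0 --0--> q2
q2 --2--> q3
q3 --2--> q1
q1 --0--> q2
q2 --1--> q0
q0 --1--> q2
q2 --0--> q0
q0 --1--> q2
q2 --1--> q0
End in state q0, which is an accepting state.

accepted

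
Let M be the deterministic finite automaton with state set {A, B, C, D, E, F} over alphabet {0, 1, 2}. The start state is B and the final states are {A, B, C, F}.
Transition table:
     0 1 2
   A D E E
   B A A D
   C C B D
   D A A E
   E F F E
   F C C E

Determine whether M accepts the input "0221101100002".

B --0--> A
A --2--> E
E --2--> E
E --1--> F
F --1--> C
C --0--> C
C --1--> B
B --1--> A
A --0--> D
D --0--> A
A --0--> D
D --0--> A
A --2--> E
End in state E, which is not an accepting state.

rejected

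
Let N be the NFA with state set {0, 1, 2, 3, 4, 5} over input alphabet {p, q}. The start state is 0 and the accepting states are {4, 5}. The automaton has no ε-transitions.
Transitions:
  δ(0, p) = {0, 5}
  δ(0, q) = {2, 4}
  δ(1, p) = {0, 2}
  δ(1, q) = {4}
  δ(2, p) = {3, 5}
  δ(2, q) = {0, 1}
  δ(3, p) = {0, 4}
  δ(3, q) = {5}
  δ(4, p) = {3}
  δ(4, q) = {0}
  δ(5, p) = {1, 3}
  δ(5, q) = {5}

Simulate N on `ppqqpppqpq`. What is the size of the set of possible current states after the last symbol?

5

Start: {0}
read p: {0, 5}
read p: {0, 1, 3, 5}
read q: {2, 4, 5}
read q: {0, 1, 5}
read p: {0, 1, 2, 3, 5}
read p: {0, 1, 2, 3, 4, 5}
read p: {0, 1, 2, 3, 4, 5}
read q: {0, 1, 2, 4, 5}
read p: {0, 1, 2, 3, 5}
read q: {0, 1, 2, 4, 5}
Final reachable set {0, 1, 2, 4, 5} has 5 states.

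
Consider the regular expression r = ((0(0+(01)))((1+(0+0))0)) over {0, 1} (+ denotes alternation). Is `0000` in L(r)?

yes

Split as 00·00: (0(0+(01))) matches 00 and ((1+(0+0))0) matches 00.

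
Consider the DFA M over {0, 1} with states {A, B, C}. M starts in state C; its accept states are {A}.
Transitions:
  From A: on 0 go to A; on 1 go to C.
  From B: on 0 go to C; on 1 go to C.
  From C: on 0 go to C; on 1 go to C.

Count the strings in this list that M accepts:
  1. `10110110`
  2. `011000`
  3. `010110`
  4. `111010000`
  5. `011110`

0

`10110110`: rejected
`011000`: rejected
`010110`: rejected
`111010000`: rejected
`011110`: rejected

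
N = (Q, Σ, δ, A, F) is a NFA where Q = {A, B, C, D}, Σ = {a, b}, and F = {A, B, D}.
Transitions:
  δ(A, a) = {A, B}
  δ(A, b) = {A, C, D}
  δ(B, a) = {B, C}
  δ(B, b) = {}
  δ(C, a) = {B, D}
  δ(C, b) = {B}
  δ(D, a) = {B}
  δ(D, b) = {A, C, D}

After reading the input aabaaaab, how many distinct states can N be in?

Start: {A}
read a: {A, B}
read a: {A, B, C}
read b: {A, B, C, D}
read a: {A, B, C, D}
read a: {A, B, C, D}
read a: {A, B, C, D}
read a: {A, B, C, D}
read b: {A, B, C, D}
Final reachable set {A, B, C, D} has 4 states.

4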